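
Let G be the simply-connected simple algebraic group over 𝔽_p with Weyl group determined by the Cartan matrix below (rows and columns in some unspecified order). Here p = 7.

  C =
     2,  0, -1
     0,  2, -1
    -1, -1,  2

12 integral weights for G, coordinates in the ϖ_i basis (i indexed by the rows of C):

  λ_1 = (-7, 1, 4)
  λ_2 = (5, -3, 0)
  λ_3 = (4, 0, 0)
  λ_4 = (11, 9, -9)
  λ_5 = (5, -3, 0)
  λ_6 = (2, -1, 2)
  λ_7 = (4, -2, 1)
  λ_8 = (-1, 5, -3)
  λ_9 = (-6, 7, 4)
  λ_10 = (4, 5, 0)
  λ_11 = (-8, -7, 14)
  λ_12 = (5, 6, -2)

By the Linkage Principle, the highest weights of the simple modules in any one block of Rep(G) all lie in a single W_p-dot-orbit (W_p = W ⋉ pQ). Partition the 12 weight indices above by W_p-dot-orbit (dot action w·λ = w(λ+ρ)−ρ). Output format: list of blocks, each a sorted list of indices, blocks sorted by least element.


Root system A_3: the 3×3 matrix C matches after relabeling.

W_7-reps of the 12 weights in Ā_7 (same 3-coord order as C):

    [1] (5, 1, 1)
    [2] (5, 1, 1)
    [3] (5, 1, 1)
    [4] (2, 4, 0)
    [5] (5, 1, 1)
    [6] (3, 0, 3)
    [7] (5, 1, 1)
    [8] (2, 4, 0)
    [9] (0, 1, 1)
    [10] (0, 1, 1)
    [11] (0, 1, 1)
    [12] (0, 1, 1)

Linkage partition of the 12 weights (4 classes, p=7):

[[1, 2, 3, 5, 7], [4, 8], [6], [9, 10, 11, 12]]


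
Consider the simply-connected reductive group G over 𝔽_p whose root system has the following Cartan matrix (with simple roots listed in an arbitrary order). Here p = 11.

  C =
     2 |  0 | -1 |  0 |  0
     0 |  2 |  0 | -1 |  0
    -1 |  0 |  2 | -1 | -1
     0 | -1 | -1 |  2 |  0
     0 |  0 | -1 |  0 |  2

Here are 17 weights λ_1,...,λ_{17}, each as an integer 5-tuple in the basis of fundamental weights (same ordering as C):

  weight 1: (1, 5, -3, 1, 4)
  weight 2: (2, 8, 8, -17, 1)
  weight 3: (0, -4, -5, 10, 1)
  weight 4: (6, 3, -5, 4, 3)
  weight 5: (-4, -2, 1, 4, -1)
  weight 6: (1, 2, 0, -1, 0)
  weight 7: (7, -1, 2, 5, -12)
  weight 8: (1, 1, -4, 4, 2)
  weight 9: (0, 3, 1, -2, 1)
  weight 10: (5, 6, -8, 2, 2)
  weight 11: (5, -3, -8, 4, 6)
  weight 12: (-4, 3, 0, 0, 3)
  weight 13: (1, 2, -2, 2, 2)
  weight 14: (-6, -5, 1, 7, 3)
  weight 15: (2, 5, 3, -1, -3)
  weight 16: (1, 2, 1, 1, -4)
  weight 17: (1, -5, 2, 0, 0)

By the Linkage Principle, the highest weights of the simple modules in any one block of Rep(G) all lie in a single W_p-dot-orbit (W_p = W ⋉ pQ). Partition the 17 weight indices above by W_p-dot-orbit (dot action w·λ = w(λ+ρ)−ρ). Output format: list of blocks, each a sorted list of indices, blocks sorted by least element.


C ↔ D_5 under row/col permutation; |W(D_5)| = 1920.

Ā_11 reps of the 17 weights (D_5, coords as presented):

  λ_1 → (0, 4, 0, 2, 3);  λ_2 → (1, 2, 2, 2, 0);  λ_3 → (2, 3, 1, 0, 1);  λ_4 → (2, 1, 0, 3, 1);  λ_5 → (2, 1, 0, 3, 1);  λ_6 → (2, 3, 1, 0, 1);  λ_7 → (0, 4, 0, 2, 3);  λ_8 → (1, 2, 2, 2, 0);  λ_9 → (1, 3, 1, 1, 2);  λ_10 → (1, 3, 1, 1, 2);  λ_11 → (1, 2, 2, 2, 0);  λ_12 → (1, 3, 1, 1, 2);  λ_13 → (1, 3, 1, 1, 2);  λ_14 → (2, 1, 0, 3, 1);  λ_15 → (1, 2, 2, 2, 0);  λ_16 → (1, 3, 1, 1, 2);  λ_17 → (2, 1, 0, 3, 1)

Partition of {1..17} into 5 W_11-dot-orbits:

[[1, 7], [2, 8, 11, 15], [3, 6], [4, 5, 14, 17], [9, 10, 12, 13, 16]]


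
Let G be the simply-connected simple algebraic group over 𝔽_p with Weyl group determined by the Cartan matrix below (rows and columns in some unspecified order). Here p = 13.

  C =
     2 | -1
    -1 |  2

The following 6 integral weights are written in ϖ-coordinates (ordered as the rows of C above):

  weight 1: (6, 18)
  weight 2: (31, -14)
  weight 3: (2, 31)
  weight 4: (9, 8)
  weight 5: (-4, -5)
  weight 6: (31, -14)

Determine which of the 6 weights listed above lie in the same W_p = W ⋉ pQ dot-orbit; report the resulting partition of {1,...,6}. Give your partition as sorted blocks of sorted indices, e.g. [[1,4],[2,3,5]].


A_2 Cartan matrix, 2 simple roots permuted; ρ=(1,1).

Alcove-folded reps (p=13, 6 weights, presented ϖ-order):

  1: (6, 0);  2: (6, 0);  3: (4, 3);  4: (4, 3);  5: (4, 3);  6: (6, 0)

These 6 weights hit 2 W_13-dot-orbits; sizes (3, 3):

[[1, 2, 6], [3, 4, 5]]


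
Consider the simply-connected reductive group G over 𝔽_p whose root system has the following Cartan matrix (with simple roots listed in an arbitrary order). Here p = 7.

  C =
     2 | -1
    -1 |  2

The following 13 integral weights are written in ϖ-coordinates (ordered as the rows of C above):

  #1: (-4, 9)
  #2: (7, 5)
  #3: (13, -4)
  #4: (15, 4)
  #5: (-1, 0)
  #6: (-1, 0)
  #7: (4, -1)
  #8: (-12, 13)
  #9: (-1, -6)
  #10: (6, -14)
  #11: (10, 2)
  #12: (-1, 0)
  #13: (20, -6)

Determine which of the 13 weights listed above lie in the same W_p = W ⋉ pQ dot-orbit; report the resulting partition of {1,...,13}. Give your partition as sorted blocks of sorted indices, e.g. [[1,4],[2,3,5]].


Root system A_2: the 2×2 matrix C matches after relabeling.

Folding the 13 weights λ_j+ρ into Ā_7 (reps in the given 2-coord order):

  λ_1 → (0, 4)
  λ_2 → (0, 1)
  λ_3 → (0, 4)
  λ_4 → (5, 0)
  λ_5 → (0, 1)
  λ_6 → (0, 1)
  λ_7 → (5, 0)
  λ_8 → (0, 4)
  λ_9 → (5, 0)
  λ_10 → (0, 1)
  λ_11 → (0, 4)
  λ_12 → (0, 1)
  λ_13 → (5, 0)

Grouping the 13 weights by Ā_7-representative: 3 linkage classes.

[[1, 3, 8, 11], [2, 5, 6, 10, 12], [4, 7, 9, 13]]


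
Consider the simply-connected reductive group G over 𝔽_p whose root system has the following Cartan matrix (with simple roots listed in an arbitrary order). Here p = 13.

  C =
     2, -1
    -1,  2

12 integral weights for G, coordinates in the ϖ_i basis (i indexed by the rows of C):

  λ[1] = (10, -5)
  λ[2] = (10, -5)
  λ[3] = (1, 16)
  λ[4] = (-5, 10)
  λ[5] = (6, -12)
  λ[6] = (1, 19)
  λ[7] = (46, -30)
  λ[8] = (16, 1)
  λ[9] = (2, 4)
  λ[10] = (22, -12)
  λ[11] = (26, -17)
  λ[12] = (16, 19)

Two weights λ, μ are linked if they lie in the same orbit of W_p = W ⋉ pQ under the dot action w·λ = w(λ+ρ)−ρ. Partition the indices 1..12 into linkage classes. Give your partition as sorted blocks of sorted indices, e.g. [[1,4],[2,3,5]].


A_2 Cartan matrix, 2 simple roots permuted; ρ=(1,1).

Each λ_j+ρ reduced to Ā_13; 2-tuples below use C's row order:

  λ_1+ρ ↦ (7, 4);  λ_2+ρ ↦ (7, 4);  λ_3+ρ ↦ (4, 7);  λ_4+ρ ↦ (4, 7);  λ_5+ρ ↦ (4, 7);  λ_6+ρ ↦ (7, 4);  λ_7+ρ ↦ (3, 5);  λ_8+ρ ↦ (7, 4);  λ_9+ρ ↦ (3, 5);  λ_10+ρ ↦ (2, 1);  λ_11+ρ ↦ (2, 1);  λ_12+ρ ↦ (4, 7)

The 12 indices split into 4 linkage classes (same alcove rep ⇔ same W_13-dot-orbit):

[[1, 2, 6, 8], [3, 4, 5, 12], [7, 9], [10, 11]]


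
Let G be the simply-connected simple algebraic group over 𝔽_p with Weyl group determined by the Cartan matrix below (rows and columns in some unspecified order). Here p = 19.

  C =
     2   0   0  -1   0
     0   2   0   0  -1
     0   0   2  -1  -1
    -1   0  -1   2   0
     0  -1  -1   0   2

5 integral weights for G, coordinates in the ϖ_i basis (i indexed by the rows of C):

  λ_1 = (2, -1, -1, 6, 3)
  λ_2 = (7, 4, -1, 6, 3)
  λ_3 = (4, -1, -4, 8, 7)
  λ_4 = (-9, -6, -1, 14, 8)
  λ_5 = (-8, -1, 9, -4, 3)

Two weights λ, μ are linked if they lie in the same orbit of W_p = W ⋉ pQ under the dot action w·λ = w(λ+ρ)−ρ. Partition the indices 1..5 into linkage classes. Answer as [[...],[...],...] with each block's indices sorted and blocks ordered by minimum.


Cartan matrix: type A_5 (|W|=720); un-permuting the 5 rows.

Each λ_j+ρ reduced to Ā_19; 5-tuples below use C's row order:

  λ_1+ρ ↦ (3, 0, 0, 7, 4) · λ_2+ρ ↦ (3, 0, 0, 7, 4) · λ_3+ρ ↦ (5, 0, 3, 6, 5) · λ_4+ρ ↦ (3, 0, 0, 7, 4) · λ_5+ρ ↦ (3, 0, 0, 7, 4)

These 5 weights hit 2 W_19-dot-orbits; sizes (4, 1):

[[1, 2, 4, 5], [3]]


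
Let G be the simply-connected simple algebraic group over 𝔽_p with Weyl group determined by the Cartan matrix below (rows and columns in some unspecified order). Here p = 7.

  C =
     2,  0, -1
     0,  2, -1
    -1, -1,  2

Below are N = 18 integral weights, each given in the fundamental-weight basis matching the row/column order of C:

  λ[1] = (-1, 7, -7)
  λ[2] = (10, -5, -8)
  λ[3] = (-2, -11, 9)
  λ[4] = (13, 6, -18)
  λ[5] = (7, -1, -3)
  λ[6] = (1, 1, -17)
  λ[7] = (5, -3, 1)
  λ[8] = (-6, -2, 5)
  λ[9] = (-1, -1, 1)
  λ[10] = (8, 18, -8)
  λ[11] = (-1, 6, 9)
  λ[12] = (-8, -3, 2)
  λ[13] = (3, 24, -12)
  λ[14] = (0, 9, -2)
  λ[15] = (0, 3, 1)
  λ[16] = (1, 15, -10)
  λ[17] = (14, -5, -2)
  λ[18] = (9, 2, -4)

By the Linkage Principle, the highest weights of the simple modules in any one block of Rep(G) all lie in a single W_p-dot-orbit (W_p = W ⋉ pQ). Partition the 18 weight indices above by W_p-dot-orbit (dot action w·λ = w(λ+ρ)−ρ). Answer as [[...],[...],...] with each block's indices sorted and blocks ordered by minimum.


Root system A_3: the 3×3 matrix C matches after relabeling.

λ_j+ρ reflected into Ā_7 (⟨·,θ^∨⟩≤7); 3-tuples as given:

  [1] (5, 1, 0);  [2] (4, 3, 0);  [3] (1, 4, 2);  [4] (4, 3, 0);  [5] (5, 1, 0);  [6] (0, 0, 2);  [7] (5, 1, 0);  [8] (5, 1, 0);  [9] (0, 0, 2);  [10] (0, 0, 2);  [11] (4, 3, 0);  [12] (1, 4, 2);  [13] (4, 3, 0);  [14] (1, 4, 2);  [15] (1, 4, 2);  [16] (0, 0, 2);  [17] (1, 4, 2);  [18] (4, 3, 0)

4 distinct reps among the 18 weights ⇒ 4 W_7-linkage classes:

[[1, 5, 7, 8], [2, 4, 11, 13, 18], [3, 12, 14, 15, 17], [6, 9, 10, 16]]


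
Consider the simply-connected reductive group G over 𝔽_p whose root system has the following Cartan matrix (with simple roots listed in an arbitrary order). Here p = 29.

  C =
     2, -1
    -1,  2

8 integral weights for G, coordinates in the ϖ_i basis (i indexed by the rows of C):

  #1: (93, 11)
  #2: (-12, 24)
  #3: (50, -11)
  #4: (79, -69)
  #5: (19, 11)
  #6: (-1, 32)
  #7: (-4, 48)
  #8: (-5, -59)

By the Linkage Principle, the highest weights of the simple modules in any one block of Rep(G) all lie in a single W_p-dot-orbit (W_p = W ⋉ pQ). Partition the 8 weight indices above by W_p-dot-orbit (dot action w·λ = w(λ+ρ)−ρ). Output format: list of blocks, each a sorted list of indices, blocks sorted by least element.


A_2 Cartan matrix, 2 simple roots permuted; ρ=(1,1).

Each λ_j+ρ reduced to Ā_29; 2-tuples below use C's row order:

  1: (7, 12)
  2: (11, 14)
  3: (7, 12)
  4: (7, 12)
  5: (17, 9)
  6: (4, 25)
  7: (17, 9)
  8: (4, 25)

Grouping the 8 weights by Ā_29-representative: 4 linkage classes.

[[1, 3, 4], [2], [5, 7], [6, 8]]


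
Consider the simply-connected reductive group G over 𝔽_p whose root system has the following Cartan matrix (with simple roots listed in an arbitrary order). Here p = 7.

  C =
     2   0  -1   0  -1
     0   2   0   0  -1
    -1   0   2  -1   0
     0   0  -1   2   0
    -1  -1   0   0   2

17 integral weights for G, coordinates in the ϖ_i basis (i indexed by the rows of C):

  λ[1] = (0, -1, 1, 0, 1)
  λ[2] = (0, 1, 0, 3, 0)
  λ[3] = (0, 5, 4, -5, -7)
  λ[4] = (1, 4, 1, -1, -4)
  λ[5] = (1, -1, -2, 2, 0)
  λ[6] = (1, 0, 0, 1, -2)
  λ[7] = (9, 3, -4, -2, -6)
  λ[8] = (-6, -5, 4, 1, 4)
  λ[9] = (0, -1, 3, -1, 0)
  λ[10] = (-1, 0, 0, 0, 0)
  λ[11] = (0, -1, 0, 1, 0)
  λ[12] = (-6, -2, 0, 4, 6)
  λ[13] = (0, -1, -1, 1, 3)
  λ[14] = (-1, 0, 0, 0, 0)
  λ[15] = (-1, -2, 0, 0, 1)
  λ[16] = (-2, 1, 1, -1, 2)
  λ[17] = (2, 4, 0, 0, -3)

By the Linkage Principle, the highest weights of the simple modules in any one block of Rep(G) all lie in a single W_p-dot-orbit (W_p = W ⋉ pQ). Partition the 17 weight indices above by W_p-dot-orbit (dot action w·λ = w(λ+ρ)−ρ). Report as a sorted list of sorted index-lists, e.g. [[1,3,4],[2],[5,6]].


Type A_5, rank 5, |W|=720; reorder rows/cols to standard.

λ_j+ρ reflected into Ā_7 (⟨·,θ^∨⟩≤7); 5-tuples as given:

    λ_1 → (1, 0, 2, 1, 2)
    λ_2 → (1, 0, 1, 2, 1)
    λ_3 → (1, 0, 4, 0, 1)
    λ_4 → (1, 2, 1, 0, 2)
    λ_5 → (1, 0, 1, 2, 1)
    λ_6 → (1, 0, 1, 2, 1)
    λ_7 → (1, 2, 1, 0, 2)
    λ_8 → (1, 0, 0, 2, 4)
    λ_9 → (1, 0, 4, 0, 1)
    λ_10 → (0, 1, 1, 1, 1)
    λ_11 → (1, 0, 1, 2, 1)
    λ_12 → (1, 0, 4, 0, 1)
    λ_13 → (1, 0, 0, 2, 4)
    λ_14 → (0, 1, 1, 1, 1)
    λ_15 → (0, 1, 1, 1, 1)
    λ_16 → (1, 2, 1, 0, 2)
    λ_17 → (1, 2, 1, 0, 2)

These 17 weights hit 6 W_7-dot-orbits; sizes (1, 4, 3, 4, 2, 3):

[[1], [2, 5, 6, 11], [3, 9, 12], [4, 7, 16, 17], [8, 13], [10, 14, 15]]


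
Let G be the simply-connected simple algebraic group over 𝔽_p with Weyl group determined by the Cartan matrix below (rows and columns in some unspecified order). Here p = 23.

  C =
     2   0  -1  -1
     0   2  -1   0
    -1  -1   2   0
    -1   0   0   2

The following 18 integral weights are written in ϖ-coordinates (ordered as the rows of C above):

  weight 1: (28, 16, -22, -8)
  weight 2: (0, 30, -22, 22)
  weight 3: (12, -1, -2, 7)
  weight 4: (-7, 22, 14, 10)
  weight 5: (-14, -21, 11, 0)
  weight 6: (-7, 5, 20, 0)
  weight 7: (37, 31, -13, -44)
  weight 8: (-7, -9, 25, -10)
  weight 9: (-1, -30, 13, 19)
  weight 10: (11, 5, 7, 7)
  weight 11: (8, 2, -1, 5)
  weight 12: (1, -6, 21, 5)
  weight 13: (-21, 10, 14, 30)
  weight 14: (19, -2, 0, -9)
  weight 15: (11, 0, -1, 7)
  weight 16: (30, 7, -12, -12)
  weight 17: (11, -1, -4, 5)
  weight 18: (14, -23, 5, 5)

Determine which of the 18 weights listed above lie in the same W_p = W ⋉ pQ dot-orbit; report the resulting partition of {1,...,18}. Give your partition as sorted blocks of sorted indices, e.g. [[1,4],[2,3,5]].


Cartan matrix: type A_4 (|W|=120); un-permuting the 4 rows.

Alcove-folded reps (p=23, 18 weights, presented ϖ-order):

    λ_1 → (1, 2, 15, 1)
    λ_2 → (12, 1, 0, 8)
    λ_3 → (12, 1, 0, 8)
    λ_4 → (9, 3, 0, 6)
    λ_5 → (12, 1, 0, 8)
    λ_6 → (1, 2, 15, 1)
    λ_7 → (9, 5, 3, 3)
    λ_8 → (9, 5, 3, 3)
    λ_9 → (9, 3, 0, 6)
    λ_10 → (9, 5, 3, 3)
    λ_11 → (9, 3, 0, 6)
    λ_12 → (1, 2, 15, 1)
    λ_13 → (9, 5, 3, 3)
    λ_14 → (12, 1, 0, 8)
    λ_15 → (12, 1, 0, 8)
    λ_16 → (9, 5, 3, 3)
    λ_17 → (9, 3, 0, 6)
    λ_18 → (1, 2, 15, 1)

The 18 indices split into 4 linkage classes (same alcove rep ⇔ same W_23-dot-orbit):

[[1, 6, 12, 18], [2, 3, 5, 14, 15], [4, 9, 11, 17], [7, 8, 10, 13, 16]]


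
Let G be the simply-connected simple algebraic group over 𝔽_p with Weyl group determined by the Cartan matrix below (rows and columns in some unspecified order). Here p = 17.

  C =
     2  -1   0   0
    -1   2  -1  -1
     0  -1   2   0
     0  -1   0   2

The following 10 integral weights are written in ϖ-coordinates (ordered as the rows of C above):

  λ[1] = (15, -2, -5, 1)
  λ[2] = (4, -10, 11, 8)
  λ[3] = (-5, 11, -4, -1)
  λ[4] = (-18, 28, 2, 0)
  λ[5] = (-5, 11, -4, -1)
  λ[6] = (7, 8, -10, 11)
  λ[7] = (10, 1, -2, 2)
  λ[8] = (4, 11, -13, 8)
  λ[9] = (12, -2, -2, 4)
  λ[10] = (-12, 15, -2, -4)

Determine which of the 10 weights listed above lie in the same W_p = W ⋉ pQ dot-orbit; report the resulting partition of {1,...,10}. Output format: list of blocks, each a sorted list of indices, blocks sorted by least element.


D_4 Cartan matrix, 4 simple roots permuted; ρ=(1,1,1,1).

Each λ_j+ρ reduced to Ā_17; 4-tuples below use C's row order:

  λ_1 → (11, 1, 1, 3) · λ_2 → (4, 5, 3, 0) · λ_3 → (4, 5, 3, 0) · λ_4 → (11, 1, 1, 3) · λ_5 → (4, 5, 3, 0) · λ_6 → (4, 5, 3, 0) · λ_7 → (11, 1, 1, 3) · λ_8 → (4, 5, 3, 0) · λ_9 → (11, 1, 1, 3) · λ_10 → (11, 1, 1, 3)

2 distinct reps among the 10 weights ⇒ 2 W_17-linkage classes:

[[1, 4, 7, 9, 10], [2, 3, 5, 6, 8]]


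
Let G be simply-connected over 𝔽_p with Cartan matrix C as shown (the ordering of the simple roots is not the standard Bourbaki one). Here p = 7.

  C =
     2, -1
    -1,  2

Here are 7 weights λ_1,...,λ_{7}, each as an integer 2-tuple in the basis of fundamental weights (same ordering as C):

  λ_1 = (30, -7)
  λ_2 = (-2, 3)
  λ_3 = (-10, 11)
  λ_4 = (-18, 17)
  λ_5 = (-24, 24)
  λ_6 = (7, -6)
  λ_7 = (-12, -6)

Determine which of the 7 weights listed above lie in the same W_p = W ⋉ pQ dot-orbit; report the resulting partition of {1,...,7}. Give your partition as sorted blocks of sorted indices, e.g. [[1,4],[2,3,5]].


Cartan matrix: type A_2 (|W|=6); un-permuting the 2 rows.

Folding the 7 weights λ_j+ρ into Ā_7 (reps in the given 2-coord order):

    1: (1, 3)
    2: (1, 3)
    3: (2, 2)
    4: (1, 3)
    5: (2, 2)
    6: (2, 4)
    7: (2, 2)

3 distinct reps among the 7 weights ⇒ 3 W_7-linkage classes:

[[1, 2, 4], [3, 5, 7], [6]]


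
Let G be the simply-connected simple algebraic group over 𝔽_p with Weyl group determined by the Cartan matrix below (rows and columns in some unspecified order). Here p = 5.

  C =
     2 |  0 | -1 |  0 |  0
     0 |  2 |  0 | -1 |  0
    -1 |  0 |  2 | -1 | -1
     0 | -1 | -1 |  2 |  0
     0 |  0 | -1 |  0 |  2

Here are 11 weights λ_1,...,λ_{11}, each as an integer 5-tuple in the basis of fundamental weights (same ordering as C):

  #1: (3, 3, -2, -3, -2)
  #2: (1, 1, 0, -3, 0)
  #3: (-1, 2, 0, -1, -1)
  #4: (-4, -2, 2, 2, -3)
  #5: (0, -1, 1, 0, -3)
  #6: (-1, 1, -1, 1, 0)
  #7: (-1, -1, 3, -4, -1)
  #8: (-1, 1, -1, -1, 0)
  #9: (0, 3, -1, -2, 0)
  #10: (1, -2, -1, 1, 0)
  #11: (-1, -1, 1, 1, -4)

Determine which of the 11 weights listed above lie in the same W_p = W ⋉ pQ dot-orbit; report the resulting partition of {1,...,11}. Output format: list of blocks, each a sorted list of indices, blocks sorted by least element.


Type D_5, rank 5, |W|=1920; reorder rows/cols to standard.

Folding the 11 weights λ_j+ρ into Ā_5 (reps in the given 5-coord order):

  1: (1, 0, 0, 1, 2)
  2: (1, 0, 1, 1, 0)
  3: (0, 3, 1, 0, 0)
  4: (1, 0, 1, 1, 0)
  5: (1, 0, 0, 1, 2)
  6: (0, 2, 0, 0, 1)
  7: (0, 3, 1, 0, 0)
  8: (0, 2, 0, 0, 1)
  9: (0, 3, 1, 0, 0)
  10: (2, 1, 0, 0, 1)
  11: (1, 0, 0, 1, 2)

Linkage partition of the 11 weights (5 classes, p=5):

[[1, 5, 11], [2, 4], [3, 7, 9], [6, 8], [10]]


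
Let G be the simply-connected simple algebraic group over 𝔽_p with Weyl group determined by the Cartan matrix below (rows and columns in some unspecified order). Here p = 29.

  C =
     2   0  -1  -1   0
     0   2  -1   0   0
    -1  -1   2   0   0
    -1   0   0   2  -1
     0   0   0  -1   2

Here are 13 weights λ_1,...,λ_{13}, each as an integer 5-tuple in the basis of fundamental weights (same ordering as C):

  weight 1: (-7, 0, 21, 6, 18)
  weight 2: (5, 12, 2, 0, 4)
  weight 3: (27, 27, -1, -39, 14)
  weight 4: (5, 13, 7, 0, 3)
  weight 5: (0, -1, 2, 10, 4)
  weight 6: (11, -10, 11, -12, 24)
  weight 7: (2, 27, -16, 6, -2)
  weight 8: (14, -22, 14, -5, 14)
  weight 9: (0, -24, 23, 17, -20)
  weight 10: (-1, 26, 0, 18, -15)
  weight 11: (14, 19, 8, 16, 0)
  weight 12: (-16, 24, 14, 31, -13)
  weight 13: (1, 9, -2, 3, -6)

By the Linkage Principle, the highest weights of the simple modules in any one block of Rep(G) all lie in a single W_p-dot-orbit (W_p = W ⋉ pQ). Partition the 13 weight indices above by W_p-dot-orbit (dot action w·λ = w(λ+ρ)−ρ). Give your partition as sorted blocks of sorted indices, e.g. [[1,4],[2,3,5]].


Dynkin diagram of C (from the 8 off-diagonal −1 entries): A_5.

Folding the 13 weights λ_j+ρ into Ā_29 (reps in the given 5-coord order):

  λ_1 → (6, 13, 3, 1, 5) · λ_2 → (6, 13, 3, 1, 5) · λ_3 → (0, 9, 1, 1, 4) · λ_4 → (6, 10, 8, 1, 0) · λ_5 → (1, 0, 3, 11, 5) · λ_6 → (1, 0, 3, 11, 5) · λ_7 → (6, 13, 3, 1, 5) · λ_8 → (5, 3, 6, 3, 1) · λ_9 → (0, 9, 1, 1, 4) · λ_10 → (0, 9, 1, 1, 4) · λ_11 → (1, 0, 3, 11, 5) · λ_12 → (1, 0, 3, 11, 5) · λ_13 → (0, 9, 1, 1, 4)

Grouping the 13 weights by Ā_29-representative: 5 linkage classes.

[[1, 2, 7], [3, 9, 10, 13], [4], [5, 6, 11, 12], [8]]


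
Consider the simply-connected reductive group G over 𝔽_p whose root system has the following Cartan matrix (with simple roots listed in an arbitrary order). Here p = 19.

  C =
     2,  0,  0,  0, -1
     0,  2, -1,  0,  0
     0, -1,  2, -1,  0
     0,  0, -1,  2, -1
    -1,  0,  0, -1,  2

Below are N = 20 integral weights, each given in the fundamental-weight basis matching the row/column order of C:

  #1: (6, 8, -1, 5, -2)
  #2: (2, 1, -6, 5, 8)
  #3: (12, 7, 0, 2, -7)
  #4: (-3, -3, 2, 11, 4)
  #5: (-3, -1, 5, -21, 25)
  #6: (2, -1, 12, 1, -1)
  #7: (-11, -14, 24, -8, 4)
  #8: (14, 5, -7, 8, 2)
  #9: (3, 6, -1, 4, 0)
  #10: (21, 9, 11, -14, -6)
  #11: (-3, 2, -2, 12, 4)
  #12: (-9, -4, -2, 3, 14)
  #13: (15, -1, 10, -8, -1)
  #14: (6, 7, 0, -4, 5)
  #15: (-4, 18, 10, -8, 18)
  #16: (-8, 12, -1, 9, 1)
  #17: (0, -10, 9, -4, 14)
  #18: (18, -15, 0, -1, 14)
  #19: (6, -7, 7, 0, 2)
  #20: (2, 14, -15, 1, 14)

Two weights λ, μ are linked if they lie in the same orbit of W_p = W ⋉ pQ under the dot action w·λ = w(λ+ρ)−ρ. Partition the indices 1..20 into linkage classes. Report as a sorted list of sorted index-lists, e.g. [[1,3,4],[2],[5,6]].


Type A_5, rank 5, |W|=720; reorder rows/cols to standard.

λ_j+ρ reflected into Ā_19 (⟨·,θ^∨⟩≤19); 5-tuples as given:

    [1] (4, 7, 0, 5, 1)
    [2] (3, 3, 2, 1, 9)
    [3] (7, 6, 2, 1, 3)
    [4] (1, 1, 1, 12, 3)
    [5] (4, 7, 0, 5, 1)
    [6] (3, 0, 13, 2, 0)
    [7] (4, 7, 0, 5, 1)
    [8] (7, 6, 2, 1, 3)
    [9] (4, 7, 0, 5, 1)
    [10] (3, 3, 2, 1, 9)
    [11] (1, 1, 1, 12, 3)
    [12] (8, 1, 3, 0, 7)
    [13] (8, 1, 3, 0, 7)
    [14] (7, 6, 2, 1, 3)
    [15] (8, 1, 3, 0, 7)
    [16] (4, 7, 0, 5, 1)
    [17] (3, 3, 2, 1, 9)
    [18] (3, 0, 13, 2, 0)
    [19] (7, 6, 2, 1, 3)
    [20] (1, 1, 1, 12, 3)

These 20 weights hit 6 W_19-dot-orbits; sizes (5, 3, 4, 3, 2, 3):

[[1, 5, 7, 9, 16], [2, 10, 17], [3, 8, 14, 19], [4, 11, 20], [6, 18], [12, 13, 15]]


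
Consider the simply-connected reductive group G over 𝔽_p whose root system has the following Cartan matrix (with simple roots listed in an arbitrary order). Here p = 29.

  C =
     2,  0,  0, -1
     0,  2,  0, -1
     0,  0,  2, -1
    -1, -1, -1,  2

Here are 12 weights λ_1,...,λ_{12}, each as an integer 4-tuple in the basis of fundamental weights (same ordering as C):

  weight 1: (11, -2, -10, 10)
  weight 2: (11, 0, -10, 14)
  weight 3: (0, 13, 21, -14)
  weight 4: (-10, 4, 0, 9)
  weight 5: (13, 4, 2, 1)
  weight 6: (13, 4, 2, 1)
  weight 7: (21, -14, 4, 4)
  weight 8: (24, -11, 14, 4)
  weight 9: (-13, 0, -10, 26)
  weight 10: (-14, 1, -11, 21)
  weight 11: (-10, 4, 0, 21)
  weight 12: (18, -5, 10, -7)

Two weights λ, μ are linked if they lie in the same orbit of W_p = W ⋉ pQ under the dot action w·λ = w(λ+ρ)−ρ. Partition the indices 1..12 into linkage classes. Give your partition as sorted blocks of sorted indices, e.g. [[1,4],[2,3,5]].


Type D_4, rank 4, |W|=192; reorder rows/cols to standard.

Alcove-folded reps (p=29, 12 weights, presented ϖ-order):

    λ_1+ρ ↦ (12, 1, 9, 1)
    λ_2+ρ ↦ (12, 1, 9, 1)
    λ_3+ρ ↦ (12, 1, 9, 1)
    λ_4+ρ ↦ (9, 5, 1, 1)
    λ_5+ρ ↦ (14, 5, 3, 2)
    λ_6+ρ ↦ (14, 5, 3, 2)
    λ_7+ρ ↦ (14, 5, 3, 2)
    λ_8+ρ ↦ (9, 6, 1, 4)
    λ_9+ρ ↦ (12, 1, 9, 1)
    λ_10+ρ ↦ (12, 1, 9, 1)
    λ_11+ρ ↦ (9, 5, 1, 1)
    λ_12+ρ ↦ (9, 6, 1, 4)

Grouping the 12 weights by Ā_29-representative: 4 linkage classes.

[[1, 2, 3, 9, 10], [4, 11], [5, 6, 7], [8, 12]]


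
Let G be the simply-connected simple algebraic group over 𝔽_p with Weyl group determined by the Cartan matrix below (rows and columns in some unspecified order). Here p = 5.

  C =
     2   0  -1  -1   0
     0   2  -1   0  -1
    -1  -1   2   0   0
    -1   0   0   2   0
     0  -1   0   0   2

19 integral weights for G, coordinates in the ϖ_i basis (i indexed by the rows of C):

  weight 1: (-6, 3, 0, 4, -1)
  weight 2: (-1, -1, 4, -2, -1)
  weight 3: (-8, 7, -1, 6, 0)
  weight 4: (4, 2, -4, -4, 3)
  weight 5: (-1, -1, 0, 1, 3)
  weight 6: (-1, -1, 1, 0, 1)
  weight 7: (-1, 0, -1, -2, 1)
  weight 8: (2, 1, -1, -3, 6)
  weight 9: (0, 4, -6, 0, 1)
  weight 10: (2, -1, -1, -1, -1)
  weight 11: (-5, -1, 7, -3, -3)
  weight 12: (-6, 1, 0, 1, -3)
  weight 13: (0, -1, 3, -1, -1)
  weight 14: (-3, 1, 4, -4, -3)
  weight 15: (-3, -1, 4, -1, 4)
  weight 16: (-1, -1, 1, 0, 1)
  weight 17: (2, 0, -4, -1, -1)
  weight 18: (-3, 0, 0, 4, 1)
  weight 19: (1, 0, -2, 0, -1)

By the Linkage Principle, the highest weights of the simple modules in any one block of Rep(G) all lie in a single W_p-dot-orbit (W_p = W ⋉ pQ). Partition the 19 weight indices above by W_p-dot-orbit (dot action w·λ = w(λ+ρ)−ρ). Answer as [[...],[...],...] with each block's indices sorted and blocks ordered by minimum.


Root system A_5: the 5×5 matrix C matches after relabeling.

Folding the 19 weights λ_j+ρ into Ā_5 (reps in the given 5-coord order):

  λ_1+ρ ↦ (1, 0, 4, 0, 0);  λ_2+ρ ↦ (1, 0, 4, 0, 0);  λ_3+ρ ↦ (1, 0, 1, 1, 0);  λ_4+ρ ↦ (1, 0, 1, 1, 0);  λ_5+ρ ↦ (0, 0, 1, 0, 2);  λ_6+ρ ↦ (0, 0, 2, 1, 2);  λ_7+ρ ↦ (0, 0, 1, 0, 2);  λ_8+ρ ↦ (0, 0, 2, 1, 2);  λ_9+ρ ↦ (1, 0, 1, 1, 0);  λ_10+ρ ↦ (3, 0, 0, 0, 0);  λ_11+ρ ↦ (1, 0, 1, 1, 2);  λ_12+ρ ↦ (0, 0, 2, 1, 2);  λ_13+ρ ↦ (1, 0, 4, 0, 0);  λ_14+ρ ↦ (3, 0, 0, 0, 0);  λ_15+ρ ↦ (3, 0, 0, 0, 0);  λ_16+ρ ↦ (0, 0, 2, 1, 2);  λ_17+ρ ↦ (0, 0, 1, 0, 2);  λ_18+ρ ↦ (1, 0, 1, 1, 0);  λ_19+ρ ↦ (1, 0, 1, 1, 0)

These 19 weights hit 6 W_5-dot-orbits; sizes (3, 5, 3, 4, 3, 1):

[[1, 2, 13], [3, 4, 9, 18, 19], [5, 7, 17], [6, 8, 12, 16], [10, 14, 15], [11]]


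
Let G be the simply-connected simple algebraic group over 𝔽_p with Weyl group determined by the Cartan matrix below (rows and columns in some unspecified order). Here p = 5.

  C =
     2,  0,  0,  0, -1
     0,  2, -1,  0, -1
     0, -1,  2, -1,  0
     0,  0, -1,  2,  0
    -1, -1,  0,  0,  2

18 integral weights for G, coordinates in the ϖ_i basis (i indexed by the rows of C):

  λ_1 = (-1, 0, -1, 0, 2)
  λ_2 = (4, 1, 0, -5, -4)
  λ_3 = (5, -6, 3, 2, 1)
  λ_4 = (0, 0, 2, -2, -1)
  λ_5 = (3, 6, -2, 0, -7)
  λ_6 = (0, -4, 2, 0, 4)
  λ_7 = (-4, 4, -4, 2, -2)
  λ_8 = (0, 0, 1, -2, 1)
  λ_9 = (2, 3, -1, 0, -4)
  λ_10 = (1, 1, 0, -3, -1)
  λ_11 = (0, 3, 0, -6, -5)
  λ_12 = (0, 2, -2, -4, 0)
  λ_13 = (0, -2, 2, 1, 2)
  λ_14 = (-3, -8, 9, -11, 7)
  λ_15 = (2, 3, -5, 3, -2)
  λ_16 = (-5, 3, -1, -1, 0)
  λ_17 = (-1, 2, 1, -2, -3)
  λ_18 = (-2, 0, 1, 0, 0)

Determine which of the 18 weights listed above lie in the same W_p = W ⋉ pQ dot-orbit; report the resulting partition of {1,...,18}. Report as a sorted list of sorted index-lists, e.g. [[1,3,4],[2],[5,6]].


Type A_5, rank 5, |W|=720; reorder rows/cols to standard.

Ā_5 reps of the 18 weights (A_5, coords as presented):

  λ_1 → (0, 1, 0, 1, 3) · λ_2 → (1, 2, 1, 0, 1) · λ_3 → (2, 1, 1, 1, 0) · λ_4 → (1, 1, 2, 1, 0) · λ_5 → (0, 1, 0, 1, 3) · λ_6 → (1, 2, 1, 0, 1) · λ_7 → (1, 2, 1, 0, 1) · λ_8 → (0, 1, 1, 0, 2) · λ_9 → (0, 1, 0, 1, 3) · λ_10 → (2, 1, 1, 1, 0) · λ_11 → (0, 1, 0, 1, 3) · λ_12 → (1, 1, 2, 1, 0) · λ_13 → (2, 1, 1, 1, 0) · λ_14 → (1, 2, 1, 0, 1) · λ_15 → (1, 1, 2, 1, 0) · λ_16 → (1, 1, 0, 0, 3) · λ_17 → (2, 1, 1, 1, 0) · λ_18 → (1, 1, 2, 1, 0)

The 18 indices split into 6 linkage classes (same alcove rep ⇔ same W_5-dot-orbit):

[[1, 5, 9, 11], [2, 6, 7, 14], [3, 10, 13, 17], [4, 12, 15, 18], [8], [16]]


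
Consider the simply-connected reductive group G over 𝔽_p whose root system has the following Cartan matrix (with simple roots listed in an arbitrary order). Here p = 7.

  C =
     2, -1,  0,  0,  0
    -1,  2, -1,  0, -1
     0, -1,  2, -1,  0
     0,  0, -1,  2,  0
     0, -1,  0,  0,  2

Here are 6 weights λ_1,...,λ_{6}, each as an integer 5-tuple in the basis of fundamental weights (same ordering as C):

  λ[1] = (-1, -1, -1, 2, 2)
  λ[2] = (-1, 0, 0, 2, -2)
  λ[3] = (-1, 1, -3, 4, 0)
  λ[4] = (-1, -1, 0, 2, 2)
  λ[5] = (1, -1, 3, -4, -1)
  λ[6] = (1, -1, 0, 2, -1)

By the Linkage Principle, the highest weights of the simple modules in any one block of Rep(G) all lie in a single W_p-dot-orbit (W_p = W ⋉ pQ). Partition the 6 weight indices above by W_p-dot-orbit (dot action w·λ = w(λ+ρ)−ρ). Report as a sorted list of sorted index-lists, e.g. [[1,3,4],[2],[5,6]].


Cartan matrix: type D_5 (|W|=1920); un-permuting the 5 rows.

λ_j+ρ reflected into Ā_7 (⟨·,θ^∨⟩≤7); 5-tuples as given:

  λ_1 → (0, 0, 0, 3, 3) · λ_2 → (0, 0, 1, 3, 1) · λ_3 → (0, 0, 1, 3, 1) · λ_4 → (0, 0, 0, 3, 3) · λ_5 → (2, 0, 1, 3, 0) · λ_6 → (2, 0, 1, 3, 0)

Partition of {1..6} into 3 W_7-dot-orbits:

[[1, 4], [2, 3], [5, 6]]


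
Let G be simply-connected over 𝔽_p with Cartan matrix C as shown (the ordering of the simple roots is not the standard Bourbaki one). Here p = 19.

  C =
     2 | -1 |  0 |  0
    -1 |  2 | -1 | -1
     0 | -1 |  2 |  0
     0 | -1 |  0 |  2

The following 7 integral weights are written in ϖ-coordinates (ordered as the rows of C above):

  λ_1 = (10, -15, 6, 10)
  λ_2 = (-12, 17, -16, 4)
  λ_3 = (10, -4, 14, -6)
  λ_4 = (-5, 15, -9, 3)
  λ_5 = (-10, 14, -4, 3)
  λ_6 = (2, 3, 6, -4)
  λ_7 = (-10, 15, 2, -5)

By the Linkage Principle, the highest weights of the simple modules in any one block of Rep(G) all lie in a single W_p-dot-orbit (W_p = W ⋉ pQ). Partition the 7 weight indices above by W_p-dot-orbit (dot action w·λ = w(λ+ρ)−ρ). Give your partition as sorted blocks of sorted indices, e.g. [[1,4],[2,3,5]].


C ↔ D_4 under row/col permutation; |W(D_4)| = 192.

Alcove-folded reps (p=19, 7 weights, presented ϖ-order):

  [1] (3, 1, 7, 3)
  [2] (3, 1, 7, 3)
  [3] (3, 1, 7, 3)
  [4] (3, 1, 7, 3)
  [5] (9, 0, 3, 4)
  [6] (3, 1, 7, 3)
  [7] (9, 0, 3, 4)

Linkage partition of the 7 weights (2 classes, p=19):

[[1, 2, 3, 4, 6], [5, 7]]


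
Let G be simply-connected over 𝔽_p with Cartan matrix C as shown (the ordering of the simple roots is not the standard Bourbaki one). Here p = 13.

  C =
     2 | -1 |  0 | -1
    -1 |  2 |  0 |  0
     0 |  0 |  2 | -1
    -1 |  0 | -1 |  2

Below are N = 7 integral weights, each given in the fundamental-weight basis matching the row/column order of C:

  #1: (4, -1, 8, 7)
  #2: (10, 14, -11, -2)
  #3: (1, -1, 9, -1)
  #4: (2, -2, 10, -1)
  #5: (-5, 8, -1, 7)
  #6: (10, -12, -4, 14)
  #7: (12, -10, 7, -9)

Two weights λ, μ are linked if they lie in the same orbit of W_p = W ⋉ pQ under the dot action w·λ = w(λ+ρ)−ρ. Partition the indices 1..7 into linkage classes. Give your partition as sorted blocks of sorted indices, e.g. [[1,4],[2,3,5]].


A_4 Cartan matrix, 4 simple roots permuted; ρ=(1,1,1,1).

Alcove-folded reps (p=13, 7 weights, presented ϖ-order):

  1: (4, 5, 0, 4);  2: (2, 0, 10, 0);  3: (2, 0, 10, 0);  4: (2, 0, 10, 0);  5: (4, 5, 0, 4);  6: (2, 0, 10, 0);  7: (4, 5, 0, 4)

These 7 weights hit 2 W_13-dot-orbits; sizes (3, 4):

[[1, 5, 7], [2, 3, 4, 6]]


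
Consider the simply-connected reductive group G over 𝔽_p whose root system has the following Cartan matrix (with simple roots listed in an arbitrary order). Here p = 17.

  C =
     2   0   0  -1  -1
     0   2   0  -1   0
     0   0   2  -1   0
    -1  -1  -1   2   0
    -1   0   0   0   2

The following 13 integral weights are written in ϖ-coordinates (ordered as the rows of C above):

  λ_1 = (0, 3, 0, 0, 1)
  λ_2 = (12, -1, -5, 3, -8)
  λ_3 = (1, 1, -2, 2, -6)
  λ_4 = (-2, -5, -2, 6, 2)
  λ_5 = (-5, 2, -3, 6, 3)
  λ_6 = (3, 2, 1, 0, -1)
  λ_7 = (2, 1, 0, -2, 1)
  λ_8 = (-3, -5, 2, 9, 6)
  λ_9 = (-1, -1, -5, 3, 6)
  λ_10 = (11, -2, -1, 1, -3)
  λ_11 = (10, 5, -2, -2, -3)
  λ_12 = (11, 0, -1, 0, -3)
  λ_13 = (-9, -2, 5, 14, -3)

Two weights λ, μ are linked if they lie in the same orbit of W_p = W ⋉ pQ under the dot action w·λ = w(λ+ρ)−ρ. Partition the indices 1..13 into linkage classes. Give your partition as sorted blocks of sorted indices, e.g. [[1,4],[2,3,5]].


C ↔ D_5 under row/col permutation; |W(D_5)| = 1920.

Each λ_j+ρ reduced to Ā_17; 5-tuples below use C's row order:

  λ_1+ρ ↦ (1, 4, 1, 1, 2)
  λ_2+ρ ↦ (0, 0, 4, 0, 7)
  λ_3+ρ ↦ (2, 1, 0, 1, 2)
  λ_4+ρ ↦ (1, 4, 1, 1, 2)
  λ_5+ρ ↦ (4, 3, 2, 1, 0)
  λ_6+ρ ↦ (4, 3, 2, 1, 0)
  λ_7+ρ ↦ (2, 1, 0, 1, 2)
  λ_8+ρ ↦ (4, 3, 2, 1, 0)
  λ_9+ρ ↦ (0, 0, 4, 0, 7)
  λ_10+ρ ↦ (2, 1, 0, 1, 2)
  λ_11+ρ ↦ (1, 4, 1, 1, 2)
  λ_12+ρ ↦ (2, 1, 0, 1, 2)
  λ_13+ρ ↦ (4, 3, 2, 1, 0)

Linkage partition of the 13 weights (4 classes, p=17):

[[1, 4, 11], [2, 9], [3, 7, 10, 12], [5, 6, 8, 13]]


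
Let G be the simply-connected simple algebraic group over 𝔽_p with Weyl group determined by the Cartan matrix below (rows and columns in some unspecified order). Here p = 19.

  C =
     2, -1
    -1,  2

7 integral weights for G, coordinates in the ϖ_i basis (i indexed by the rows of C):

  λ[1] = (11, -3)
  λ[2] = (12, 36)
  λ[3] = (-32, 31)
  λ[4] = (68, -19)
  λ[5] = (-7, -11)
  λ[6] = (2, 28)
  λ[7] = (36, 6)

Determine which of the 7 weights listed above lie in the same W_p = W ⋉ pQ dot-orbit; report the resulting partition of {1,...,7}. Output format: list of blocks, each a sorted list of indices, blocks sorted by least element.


Dynkin diagram of C (from the 2 off-diagonal −1 entries): A_2.

Alcove-folded reps (p=19, 7 weights, presented ϖ-order):

  1: (10, 2) · 2: (6, 12) · 3: (6, 12) · 4: (6, 12) · 5: (10, 6) · 6: (10, 6) · 7: (6, 12)

Linkage partition of the 7 weights (3 classes, p=19):

[[1], [2, 3, 4, 7], [5, 6]]


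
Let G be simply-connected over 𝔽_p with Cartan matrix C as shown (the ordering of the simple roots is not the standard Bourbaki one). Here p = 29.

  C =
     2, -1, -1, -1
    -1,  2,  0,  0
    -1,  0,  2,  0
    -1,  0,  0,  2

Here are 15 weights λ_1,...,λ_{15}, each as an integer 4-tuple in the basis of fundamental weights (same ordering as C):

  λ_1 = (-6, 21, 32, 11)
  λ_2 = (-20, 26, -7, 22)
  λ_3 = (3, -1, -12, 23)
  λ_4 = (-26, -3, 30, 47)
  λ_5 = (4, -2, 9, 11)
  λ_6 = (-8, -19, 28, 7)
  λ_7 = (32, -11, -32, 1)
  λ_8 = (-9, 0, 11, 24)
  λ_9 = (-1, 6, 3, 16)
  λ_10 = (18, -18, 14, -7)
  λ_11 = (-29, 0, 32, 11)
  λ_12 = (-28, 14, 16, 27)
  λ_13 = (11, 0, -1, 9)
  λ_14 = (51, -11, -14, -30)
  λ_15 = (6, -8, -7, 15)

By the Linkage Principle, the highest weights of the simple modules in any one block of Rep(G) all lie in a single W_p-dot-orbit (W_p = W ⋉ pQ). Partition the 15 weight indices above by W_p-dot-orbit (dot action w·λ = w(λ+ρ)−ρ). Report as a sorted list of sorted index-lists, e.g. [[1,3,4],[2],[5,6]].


D_4 Cartan matrix, 4 simple roots permuted; ρ=(1,1,1,1).

λ_j+ρ reflected into Ā_29 (⟨·,θ^∨⟩≤29); 4-tuples as given:

  1: (0, 7, 4, 17);  2: (2, 2, 19, 2);  3: (0, 7, 4, 17);  4: (2, 2, 19, 2);  5: (2, 1, 10, 12);  6: (0, 7, 4, 17);  7: (2, 2, 19, 2);  8: (0, 7, 4, 17);  9: (0, 7, 4, 17);  10: (1, 12, 10, 1);  11: (1, 12, 10, 1);  12: (1, 12, 10, 1);  13: (6, 1, 0, 10);  14: (0, 13, 10, 6);  15: (6, 1, 0, 10)

Partition of {1..15} into 6 W_29-dot-orbits:

[[1, 3, 6, 8, 9], [2, 4, 7], [5], [10, 11, 12], [13, 15], [14]]


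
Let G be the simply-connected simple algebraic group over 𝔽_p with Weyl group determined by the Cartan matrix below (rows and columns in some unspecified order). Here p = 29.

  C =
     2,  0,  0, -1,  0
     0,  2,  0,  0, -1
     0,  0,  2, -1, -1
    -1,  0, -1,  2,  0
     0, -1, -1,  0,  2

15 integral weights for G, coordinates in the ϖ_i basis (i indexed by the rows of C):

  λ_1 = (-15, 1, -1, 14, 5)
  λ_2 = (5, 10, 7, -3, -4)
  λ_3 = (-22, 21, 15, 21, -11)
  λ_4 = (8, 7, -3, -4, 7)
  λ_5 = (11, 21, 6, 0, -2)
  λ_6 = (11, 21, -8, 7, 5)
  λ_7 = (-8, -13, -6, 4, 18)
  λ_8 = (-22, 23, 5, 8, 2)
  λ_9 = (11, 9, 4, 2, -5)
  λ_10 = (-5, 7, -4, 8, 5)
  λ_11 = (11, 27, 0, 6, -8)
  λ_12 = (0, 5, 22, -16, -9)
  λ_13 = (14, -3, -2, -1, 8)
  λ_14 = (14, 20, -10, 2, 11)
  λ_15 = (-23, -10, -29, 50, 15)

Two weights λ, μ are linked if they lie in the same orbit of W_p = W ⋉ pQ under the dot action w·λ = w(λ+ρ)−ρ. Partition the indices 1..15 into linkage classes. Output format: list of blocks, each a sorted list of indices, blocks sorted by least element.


Dynkin diagram of C (from the 8 off-diagonal −1 entries): A_5.

λ_j+ρ reflected into Ā_29 (⟨·,θ^∨⟩≤29); 5-tuples as given:

  [1] (14, 2, 0, 1, 6);  [2] (4, 8, 3, 2, 3);  [3] (0, 9, 6, 1, 1);  [4] (4, 8, 3, 2, 3);  [5] (0, 9, 6, 1, 1);  [6] (0, 9, 6, 1, 1);  [7] (0, 12, 2, 5, 0);  [8] (4, 8, 3, 2, 3);  [9] (12, 6, 1, 3, 4);  [10] (4, 8, 3, 2, 3);  [11] (0, 9, 6, 1, 1);  [12] (14, 2, 0, 1, 6);  [13] (14, 2, 0, 1, 6);  [14] (4, 8, 3, 2, 3);  [15] (0, 9, 6, 1, 1)

Linkage partition of the 15 weights (5 classes, p=29):

[[1, 12, 13], [2, 4, 8, 10, 14], [3, 5, 6, 11, 15], [7], [9]]


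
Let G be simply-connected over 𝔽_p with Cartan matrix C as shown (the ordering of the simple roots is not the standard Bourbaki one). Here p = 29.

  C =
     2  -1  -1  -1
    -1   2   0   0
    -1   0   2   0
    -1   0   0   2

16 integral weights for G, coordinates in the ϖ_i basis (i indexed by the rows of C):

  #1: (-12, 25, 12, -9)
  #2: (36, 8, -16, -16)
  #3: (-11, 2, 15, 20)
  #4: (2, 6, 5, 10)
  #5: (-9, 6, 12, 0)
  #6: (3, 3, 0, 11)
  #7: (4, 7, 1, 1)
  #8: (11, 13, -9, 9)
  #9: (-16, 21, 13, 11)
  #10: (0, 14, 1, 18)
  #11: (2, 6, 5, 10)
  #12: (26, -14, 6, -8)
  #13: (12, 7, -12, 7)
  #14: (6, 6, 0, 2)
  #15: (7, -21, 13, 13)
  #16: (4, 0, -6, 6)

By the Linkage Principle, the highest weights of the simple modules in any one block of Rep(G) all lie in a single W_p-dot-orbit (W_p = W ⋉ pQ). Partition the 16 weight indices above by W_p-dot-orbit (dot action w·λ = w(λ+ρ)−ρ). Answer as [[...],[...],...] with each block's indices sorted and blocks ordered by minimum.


Root system D_4: the 4×4 matrix C matches after relabeling.

Each λ_j+ρ reduced to Ā_29; 4-tuples below use C's row order:

    λ_1+ρ ↦ (2, 7, 6, 11)
    λ_2+ρ ↦ (5, 8, 2, 2)
    λ_3+ρ ↦ (2, 7, 6, 11)
    λ_4+ρ ↦ (2, 7, 6, 11)
    λ_5+ρ ↦ (0, 1, 5, 7)
    λ_6+ρ ↦ (4, 4, 1, 12)
    λ_7+ρ ↦ (5, 8, 2, 2)
    λ_8+ρ ↦ (7, 7, 1, 3)
    λ_9+ρ ↦ (7, 7, 1, 3)
    λ_10+ρ ↦ (2, 7, 6, 11)
    λ_11+ρ ↦ (2, 7, 6, 11)
    λ_12+ρ ↦ (5, 8, 2, 2)
    λ_13+ρ ↦ (0, 8, 11, 8)
    λ_14+ρ ↦ (7, 7, 1, 3)
    λ_15+ρ ↦ (5, 8, 2, 2)
    λ_16+ρ ↦ (0, 1, 5, 7)

These 16 weights hit 6 W_29-dot-orbits; sizes (5, 4, 2, 1, 3, 1):

[[1, 3, 4, 10, 11], [2, 7, 12, 15], [5, 16], [6], [8, 9, 14], [13]]


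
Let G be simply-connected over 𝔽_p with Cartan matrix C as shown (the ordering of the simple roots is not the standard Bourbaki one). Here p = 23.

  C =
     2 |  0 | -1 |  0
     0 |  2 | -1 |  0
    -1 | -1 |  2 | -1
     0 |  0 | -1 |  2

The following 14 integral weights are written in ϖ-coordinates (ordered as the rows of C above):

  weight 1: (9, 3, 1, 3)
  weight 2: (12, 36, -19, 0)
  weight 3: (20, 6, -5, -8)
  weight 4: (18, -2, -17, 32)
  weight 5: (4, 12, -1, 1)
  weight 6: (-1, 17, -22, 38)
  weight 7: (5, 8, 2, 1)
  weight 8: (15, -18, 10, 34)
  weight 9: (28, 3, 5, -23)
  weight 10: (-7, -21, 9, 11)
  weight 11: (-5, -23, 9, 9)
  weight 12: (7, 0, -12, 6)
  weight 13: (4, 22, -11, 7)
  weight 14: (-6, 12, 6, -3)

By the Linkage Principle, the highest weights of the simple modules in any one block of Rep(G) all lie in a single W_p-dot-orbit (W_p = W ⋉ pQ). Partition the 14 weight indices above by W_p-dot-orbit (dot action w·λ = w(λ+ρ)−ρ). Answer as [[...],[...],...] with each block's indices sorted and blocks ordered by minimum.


Root system D_4: the 4×4 matrix C matches after relabeling.

Each λ_j+ρ reduced to Ā_23; 4-tuples below use C's row order:

  λ_1 → (10, 4, 2, 4);  λ_2 → (9, 5, 1, 3);  λ_3 → (10, 4, 2, 4);  λ_4 → (10, 4, 2, 4);  λ_5 → (5, 13, 0, 2);  λ_6 → (5, 13, 0, 2);  λ_7 → (6, 9, 3, 2);  λ_8 → (1, 0, 6, 6);  λ_9 → (1, 0, 6, 6);  λ_10 → (10, 4, 2, 4);  λ_11 → (10, 4, 2, 4);  λ_12 → (3, 4, 1, 2);  λ_13 → (5, 13, 0, 2);  λ_14 → (5, 13, 0, 2)

Partition of {1..14} into 6 W_23-dot-orbits:

[[1, 3, 4, 10, 11], [2], [5, 6, 13, 14], [7], [8, 9], [12]]


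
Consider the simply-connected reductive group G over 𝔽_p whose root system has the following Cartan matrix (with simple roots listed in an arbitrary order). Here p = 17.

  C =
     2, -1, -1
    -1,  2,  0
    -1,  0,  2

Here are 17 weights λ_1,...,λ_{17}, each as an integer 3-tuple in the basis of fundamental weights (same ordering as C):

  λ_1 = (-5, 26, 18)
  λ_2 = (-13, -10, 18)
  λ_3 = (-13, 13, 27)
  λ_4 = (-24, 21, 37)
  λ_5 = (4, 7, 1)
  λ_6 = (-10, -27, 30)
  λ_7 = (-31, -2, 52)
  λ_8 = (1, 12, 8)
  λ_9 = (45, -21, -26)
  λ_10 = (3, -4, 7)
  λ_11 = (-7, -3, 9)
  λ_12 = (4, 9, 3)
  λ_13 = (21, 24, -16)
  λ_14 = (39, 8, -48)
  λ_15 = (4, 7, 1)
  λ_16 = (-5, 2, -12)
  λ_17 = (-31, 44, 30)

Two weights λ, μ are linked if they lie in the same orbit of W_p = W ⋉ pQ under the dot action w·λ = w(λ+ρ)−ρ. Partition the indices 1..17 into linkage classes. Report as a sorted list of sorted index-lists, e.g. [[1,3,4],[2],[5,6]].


Root system A_3: the 3×3 matrix C matches after relabeling.

λ_j+ρ reflected into Ā_17 (⟨·,θ^∨⟩≤17); 3-tuples as given:

    [1] (2, 6, 2)
    [2] (5, 8, 2)
    [3] (1, 11, 3)
    [4] (1, 11, 3)
    [5] (5, 8, 2)
    [6] (1, 3, 8)
    [7] (1, 11, 3)
    [8] (2, 6, 2)
    [9] (1, 3, 8)
    [10] (1, 3, 8)
    [11] (2, 6, 2)
    [12] (5, 8, 2)
    [13] (5, 8, 2)
    [14] (2, 6, 2)
    [15] (5, 8, 2)
    [16] (1, 11, 3)
    [17] (1, 11, 3)

The 17 indices split into 4 linkage classes (same alcove rep ⇔ same W_17-dot-orbit):

[[1, 8, 11, 14], [2, 5, 12, 13, 15], [3, 4, 7, 16, 17], [6, 9, 10]]
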